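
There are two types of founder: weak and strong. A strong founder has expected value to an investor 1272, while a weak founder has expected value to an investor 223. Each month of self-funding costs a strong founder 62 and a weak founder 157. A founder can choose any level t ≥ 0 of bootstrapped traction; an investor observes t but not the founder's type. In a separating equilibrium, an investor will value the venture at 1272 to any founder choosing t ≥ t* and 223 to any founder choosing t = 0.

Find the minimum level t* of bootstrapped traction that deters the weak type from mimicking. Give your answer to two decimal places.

6.68

A weak founder choosing t = 0 receives 223.
Imitating at t* instead would pay 1272 at cost 157·t*, netting 1272 − 157·t*.
Indifference: 223 = 1272 − 157·t*, so t* = (1272 − 223) / 157 ≈ 6.68.
This is the weak type's binding incentive-compatibility constraint; any t ≥ 6.68 sustains separation on that side.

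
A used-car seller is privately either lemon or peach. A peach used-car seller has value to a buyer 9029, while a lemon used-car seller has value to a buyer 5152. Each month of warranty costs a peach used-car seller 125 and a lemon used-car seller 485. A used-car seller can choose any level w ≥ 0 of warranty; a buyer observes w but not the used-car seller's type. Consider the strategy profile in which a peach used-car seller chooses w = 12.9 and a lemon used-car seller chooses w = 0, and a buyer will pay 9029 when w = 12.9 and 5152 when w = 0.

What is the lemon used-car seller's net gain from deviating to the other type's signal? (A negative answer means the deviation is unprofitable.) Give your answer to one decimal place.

Playing w = 0 the lemon used-car seller receives 5152.
Deviating to w = 12.9 brings payment 9029 at cost 485 × 12.9 = 6256.5, netting 2772.5.
Gain from deviating: 2772.5 − 5152 = -2379.5.
The gain is negative, so the lemon type's incentive-compatibility constraint is satisfied.

-2379.5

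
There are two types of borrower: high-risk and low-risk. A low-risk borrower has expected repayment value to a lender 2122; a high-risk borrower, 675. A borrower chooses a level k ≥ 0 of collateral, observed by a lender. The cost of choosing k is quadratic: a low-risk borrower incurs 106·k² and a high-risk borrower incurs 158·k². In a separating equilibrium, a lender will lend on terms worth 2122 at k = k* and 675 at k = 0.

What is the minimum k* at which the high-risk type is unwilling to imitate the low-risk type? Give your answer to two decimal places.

3.03

The high-risk type at k = 0 receives 675; imitating at k* yields 2122 − 158·k*².
Indifference: 675 = 2122 − 158·k*², so k*² = (2122 − 675) / 158 ≈ 9.1582.
k* = √9.1582 ≈ 3.03.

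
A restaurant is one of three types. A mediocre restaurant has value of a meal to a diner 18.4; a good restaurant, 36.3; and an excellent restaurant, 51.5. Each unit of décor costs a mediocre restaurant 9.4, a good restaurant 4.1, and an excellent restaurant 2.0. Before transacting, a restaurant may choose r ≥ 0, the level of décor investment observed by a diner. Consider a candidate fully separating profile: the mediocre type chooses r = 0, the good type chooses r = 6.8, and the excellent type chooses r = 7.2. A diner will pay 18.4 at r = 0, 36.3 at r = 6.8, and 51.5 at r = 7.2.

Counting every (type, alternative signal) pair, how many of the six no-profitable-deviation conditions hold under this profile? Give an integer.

4

Mediocre (own payoff 18.4): to r=6.8 gives 36.3 − 9.4×6.8 = -27.62 → no gain ✓; to r=7.2 gives 51.5 − 9.4×7.2 = -16.18 → no gain ✓.
Excellent (own payoff 51.5 − 2.0×7.2 = 37.1): to r=0 gives 18.4 → no gain ✓; to r=6.8 gives 36.3 − 2.0×6.8 = 22.7 → no gain ✓.
Good (own payoff 36.3 − 4.1×6.8 = 8.42): to r=0 gives 18.4 → profitable ✗; to r=7.2 gives 51.5 − 4.1×7.2 = 21.98 → profitable ✗.
4 of the 6 constraints hold; not an equilibrium.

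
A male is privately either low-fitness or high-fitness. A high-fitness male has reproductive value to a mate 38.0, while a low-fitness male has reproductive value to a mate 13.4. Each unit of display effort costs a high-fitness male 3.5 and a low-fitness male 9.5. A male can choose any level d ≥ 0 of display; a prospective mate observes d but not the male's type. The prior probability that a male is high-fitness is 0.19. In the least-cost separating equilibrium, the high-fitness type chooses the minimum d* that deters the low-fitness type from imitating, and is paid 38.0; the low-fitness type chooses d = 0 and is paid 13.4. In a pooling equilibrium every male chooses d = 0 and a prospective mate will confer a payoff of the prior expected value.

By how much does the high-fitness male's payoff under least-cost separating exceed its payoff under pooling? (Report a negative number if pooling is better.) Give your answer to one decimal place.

10.9

Least-cost separating signal: d* solves 13.4 = 38.0 − 9.5·d*, so d* = (38.0 − 13.4)/9.5 ≈ 2.5895.
High-fitness type's separating payoff: 38.0 − 3.5 × d* = 38.0 − 3.5 × (38.0 − 13.4)/9.5 = 38.0 − 86.1/9.5 ≈ 28.937.
Pooling payoff: 0.19 × 38.0 + 0.81 × 13.4 = 18.074.
Difference: 28.937 − 18.074 = 10.863, i.e. 10.9 to one decimal place.
The high-fitness type prefers to separate.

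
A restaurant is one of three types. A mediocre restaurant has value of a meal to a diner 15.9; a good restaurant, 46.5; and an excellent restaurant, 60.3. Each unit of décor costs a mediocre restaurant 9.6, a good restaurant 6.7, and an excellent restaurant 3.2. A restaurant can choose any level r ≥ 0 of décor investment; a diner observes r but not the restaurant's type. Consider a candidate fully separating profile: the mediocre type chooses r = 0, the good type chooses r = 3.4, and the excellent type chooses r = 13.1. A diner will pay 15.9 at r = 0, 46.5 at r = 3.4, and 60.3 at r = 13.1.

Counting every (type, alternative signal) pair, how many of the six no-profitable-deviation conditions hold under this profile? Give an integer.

5

Excellent (own payoff 60.3 − 3.2×13.1 = 18.38): to r=0 gives 15.9 → no gain ✓; to r=3.4 gives 46.5 − 3.2×3.4 = 35.62 → profitable ✗.
Mediocre (own payoff 15.9): to r=3.4 gives 46.5 − 9.6×3.4 = 13.86 → no gain ✓; to r=13.1 gives 60.3 − 9.6×13.1 = -65.46 → no gain ✓.
Good (own payoff 46.5 − 6.7×3.4 = 23.72): to r=0 gives 15.9 → no gain ✓; to r=13.1 gives 60.3 − 6.7×13.1 = -27.47 → no gain ✓.
5 of the 6 constraints hold; not an equilibrium.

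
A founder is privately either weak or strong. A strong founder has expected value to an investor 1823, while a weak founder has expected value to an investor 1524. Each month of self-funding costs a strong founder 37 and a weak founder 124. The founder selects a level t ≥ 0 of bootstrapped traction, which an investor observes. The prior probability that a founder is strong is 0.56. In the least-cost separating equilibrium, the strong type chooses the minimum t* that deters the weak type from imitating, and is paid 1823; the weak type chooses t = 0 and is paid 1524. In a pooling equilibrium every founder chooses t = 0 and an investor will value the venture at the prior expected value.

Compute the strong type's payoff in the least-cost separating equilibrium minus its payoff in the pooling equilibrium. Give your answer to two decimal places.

42.34

Least-cost separating signal: t* solves 1524 = 1823 − 124·t*, so t* = (1823 − 1524)/124 ≈ 2.4113.
Strong type's separating payoff: 1823 − 37 × t* = 1823 − 37 × (1823 − 1524)/124 = 1823 − 11063/124 ≈ 1733.7823.
Pooling payoff: 0.56 × 1823 + 0.44 × 1524 = 1691.44.
Difference: 1733.7823 − 1691.44 = 42.3423, i.e. 42.34 to two decimal places.
The strong type prefers to separate.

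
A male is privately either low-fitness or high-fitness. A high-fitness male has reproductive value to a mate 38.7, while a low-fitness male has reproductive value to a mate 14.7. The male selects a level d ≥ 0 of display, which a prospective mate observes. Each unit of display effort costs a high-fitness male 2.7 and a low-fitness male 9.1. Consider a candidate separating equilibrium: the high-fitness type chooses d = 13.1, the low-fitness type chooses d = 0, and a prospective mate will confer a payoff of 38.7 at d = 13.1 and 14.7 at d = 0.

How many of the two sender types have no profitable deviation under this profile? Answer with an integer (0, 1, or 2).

High-fitness type: signal → 38.7 − 2.7 × 13.1 = 3.33; deviate to 0 → 14.7. IC fails (3.33 < 14.7).
Low-fitness type: stay at 0 → 14.7; mimic → 38.7 − 9.1 × 13.1 = -80.51. IC holds (14.7 ≥ -80.51).
1 of 2 constraints hold, so this profile is not an equilibrium.

1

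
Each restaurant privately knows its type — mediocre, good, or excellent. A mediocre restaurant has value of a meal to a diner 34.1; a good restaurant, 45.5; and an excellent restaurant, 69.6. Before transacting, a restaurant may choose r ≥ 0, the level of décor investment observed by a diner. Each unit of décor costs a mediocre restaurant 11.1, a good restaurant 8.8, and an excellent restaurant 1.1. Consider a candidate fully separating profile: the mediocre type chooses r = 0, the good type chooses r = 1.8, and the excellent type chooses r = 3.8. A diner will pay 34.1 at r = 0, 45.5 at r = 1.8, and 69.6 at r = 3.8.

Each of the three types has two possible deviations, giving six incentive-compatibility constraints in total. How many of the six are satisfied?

4

Good (own payoff 45.5 − 8.8×1.8 = 29.66): to r=0 gives 34.1 → profitable ✗; to r=3.8 gives 69.6 − 8.8×3.8 = 36.16 → profitable ✗.
Mediocre (own payoff 34.1): to r=1.8 gives 45.5 − 11.1×1.8 = 25.52 → no gain ✓; to r=3.8 gives 69.6 − 11.1×3.8 = 27.42 → no gain ✓.
Excellent (own payoff 69.6 − 1.1×3.8 = 65.42): to r=0 gives 34.1 → no gain ✓; to r=1.8 gives 45.5 − 1.1×1.8 = 43.52 → no gain ✓.
4 of the 6 constraints hold; not an equilibrium.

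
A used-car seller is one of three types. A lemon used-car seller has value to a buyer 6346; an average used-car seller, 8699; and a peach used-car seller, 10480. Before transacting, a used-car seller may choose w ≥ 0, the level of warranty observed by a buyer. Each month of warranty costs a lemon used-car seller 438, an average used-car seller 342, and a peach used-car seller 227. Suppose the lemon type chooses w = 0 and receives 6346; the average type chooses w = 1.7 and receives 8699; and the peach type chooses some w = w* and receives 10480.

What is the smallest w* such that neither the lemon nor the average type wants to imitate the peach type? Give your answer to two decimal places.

Lemon type (on-path payoff 6346) won't mimic when 6346 ≥ 10480 − 438·w*, i.e. w* ≥ 9.44.
Average type (on-path payoff 8699 − 342×1.7 = 8117.6) won't mimic when 8117.6 ≥ 10480 − 342·w*, i.e. w* ≥ 6.91.
Both must hold, so w* = max(9.44, 6.91) = 9.44. The lemon type's constraint binds.

9.44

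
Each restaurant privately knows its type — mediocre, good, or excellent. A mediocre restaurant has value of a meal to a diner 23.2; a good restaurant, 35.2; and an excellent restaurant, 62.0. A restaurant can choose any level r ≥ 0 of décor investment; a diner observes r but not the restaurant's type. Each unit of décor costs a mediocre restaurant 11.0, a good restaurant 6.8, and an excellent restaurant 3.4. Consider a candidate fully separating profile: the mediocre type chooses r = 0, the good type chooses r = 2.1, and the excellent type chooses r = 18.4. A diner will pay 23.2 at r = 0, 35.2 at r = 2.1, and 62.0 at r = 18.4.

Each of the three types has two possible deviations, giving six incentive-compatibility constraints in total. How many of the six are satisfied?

3

Excellent (own payoff 62.0 − 3.4×18.4 = -0.56): to r=0 gives 23.2 → profitable ✗; to r=2.1 gives 35.2 − 3.4×2.1 = 28.06 → profitable ✗.
Good (own payoff 35.2 − 6.8×2.1 = 20.92): to r=0 gives 23.2 → profitable ✗; to r=18.4 gives 62.0 − 6.8×18.4 = -63.12 → no gain ✓.
Mediocre (own payoff 23.2): to r=2.1 gives 35.2 − 11.0×2.1 = 12.1 → no gain ✓; to r=18.4 gives 62.0 − 11.0×18.4 = -140.4 → no gain ✓.
3 of the 6 constraints hold; not an equilibrium.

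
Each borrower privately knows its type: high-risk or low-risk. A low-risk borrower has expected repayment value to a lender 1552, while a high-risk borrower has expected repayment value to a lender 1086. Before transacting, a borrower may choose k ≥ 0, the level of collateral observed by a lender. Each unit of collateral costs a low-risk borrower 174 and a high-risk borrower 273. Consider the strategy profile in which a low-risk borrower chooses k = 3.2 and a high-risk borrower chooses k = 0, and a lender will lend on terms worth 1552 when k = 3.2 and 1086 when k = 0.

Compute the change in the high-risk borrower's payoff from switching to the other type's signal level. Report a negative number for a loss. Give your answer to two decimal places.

Playing k = 0 the high-risk borrower receives 1086.
Deviating to k = 3.2 brings payment 1552 at cost 273 × 3.2 = 873.6, netting 678.4.
Gain from deviating: 678.4 − 1086 = -407.60.
The gain is negative, so the high-risk type's incentive-compatibility constraint is satisfied.

-407.60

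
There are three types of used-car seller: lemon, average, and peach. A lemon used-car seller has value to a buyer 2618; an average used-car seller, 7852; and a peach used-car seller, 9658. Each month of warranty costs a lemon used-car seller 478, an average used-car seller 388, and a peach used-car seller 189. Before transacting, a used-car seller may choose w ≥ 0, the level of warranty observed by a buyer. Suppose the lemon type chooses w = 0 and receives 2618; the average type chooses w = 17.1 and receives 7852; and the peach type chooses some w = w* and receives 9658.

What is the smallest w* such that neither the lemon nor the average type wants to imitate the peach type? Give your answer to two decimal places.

21.75

Average type (on-path payoff 7852 − 388×17.1 = 1217.2) won't mimic when 1217.2 ≥ 9658 − 388·w*, i.e. w* ≥ 21.75.
Lemon type (on-path payoff 2618) won't mimic when 2618 ≥ 9658 − 478·w*, i.e. w* ≥ 14.73.
Both must hold, so w* = max(14.73, 21.75) = 21.75. The average type's constraint binds.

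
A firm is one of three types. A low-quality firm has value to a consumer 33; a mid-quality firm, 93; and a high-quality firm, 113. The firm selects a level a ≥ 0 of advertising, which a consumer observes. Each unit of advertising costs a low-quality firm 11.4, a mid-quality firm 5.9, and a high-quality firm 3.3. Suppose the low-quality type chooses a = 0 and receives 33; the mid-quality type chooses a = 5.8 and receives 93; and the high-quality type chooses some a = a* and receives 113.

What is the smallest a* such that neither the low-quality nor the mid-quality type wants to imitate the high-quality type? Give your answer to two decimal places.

Mid-quality type (on-path payoff 93 − 5.9×5.8 = 58.78) won't mimic when 58.78 ≥ 113 − 5.9·a*, i.e. a* ≥ 9.19.
Low-quality type (on-path payoff 33) won't mimic when 33 ≥ 113 − 11.4·a*, i.e. a* ≥ 7.02.
Both must hold, so a* = max(7.02, 9.19) = 9.19. The mid-quality type's constraint binds.

9.19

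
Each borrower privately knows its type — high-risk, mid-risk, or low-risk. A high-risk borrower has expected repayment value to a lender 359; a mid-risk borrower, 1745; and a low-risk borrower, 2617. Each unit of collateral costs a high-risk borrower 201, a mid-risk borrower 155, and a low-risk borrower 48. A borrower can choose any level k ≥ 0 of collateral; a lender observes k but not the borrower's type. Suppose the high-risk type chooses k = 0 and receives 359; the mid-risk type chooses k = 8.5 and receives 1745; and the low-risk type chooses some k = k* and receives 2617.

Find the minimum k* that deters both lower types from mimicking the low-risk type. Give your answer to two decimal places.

Mid-risk type (on-path payoff 1745 − 155×8.5 = 427.5) won't mimic when 427.5 ≥ 2617 − 155·k*, i.e. k* ≥ 14.13.
High-risk type (on-path payoff 359) won't mimic when 359 ≥ 2617 − 201·k*, i.e. k* ≥ 11.23.
Both must hold, so k* = max(11.23, 14.13) = 14.13. The mid-risk type's constraint binds.

14.13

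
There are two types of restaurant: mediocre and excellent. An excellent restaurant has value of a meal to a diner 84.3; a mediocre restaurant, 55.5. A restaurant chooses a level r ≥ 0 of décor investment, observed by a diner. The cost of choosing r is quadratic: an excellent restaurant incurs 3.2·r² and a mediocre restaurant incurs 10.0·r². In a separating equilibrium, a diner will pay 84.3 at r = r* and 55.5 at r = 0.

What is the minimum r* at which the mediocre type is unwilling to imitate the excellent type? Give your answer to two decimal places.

The mediocre type at r = 0 receives 55.5; imitating at r* yields 84.3 − 10.0·r*².
Indifference: 55.5 = 84.3 − 10.0·r*², so r*² = (84.3 − 55.5) / 10.0 = 2.88.
r* = √2.88 ≈ 1.70.

1.70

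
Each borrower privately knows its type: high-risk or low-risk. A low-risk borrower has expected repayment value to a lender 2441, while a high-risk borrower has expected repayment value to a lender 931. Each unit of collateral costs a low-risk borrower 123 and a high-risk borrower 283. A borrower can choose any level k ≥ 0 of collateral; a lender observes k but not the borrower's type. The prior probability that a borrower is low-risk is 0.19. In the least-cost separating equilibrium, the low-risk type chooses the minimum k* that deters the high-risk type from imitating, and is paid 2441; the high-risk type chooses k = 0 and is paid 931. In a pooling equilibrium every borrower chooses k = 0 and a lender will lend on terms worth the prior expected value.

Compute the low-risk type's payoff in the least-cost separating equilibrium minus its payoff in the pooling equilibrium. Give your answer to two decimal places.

Least-cost separating signal: k* solves 931 = 2441 − 283·k*, so k* = (2441 − 931)/283 ≈ 5.3357.
Low-risk type's separating payoff: 2441 − 123 × k* = 2441 − 123 × (2441 − 931)/283 = 2441 − 185730/283 ≈ 1784.7102.
Pooling payoff: 0.19 × 2441 + 0.81 × 931 = 1217.9.
Difference: 1784.7102 − 1217.9 = 566.8102, i.e. 566.81 to two decimal places.
The low-risk type prefers to separate.

566.81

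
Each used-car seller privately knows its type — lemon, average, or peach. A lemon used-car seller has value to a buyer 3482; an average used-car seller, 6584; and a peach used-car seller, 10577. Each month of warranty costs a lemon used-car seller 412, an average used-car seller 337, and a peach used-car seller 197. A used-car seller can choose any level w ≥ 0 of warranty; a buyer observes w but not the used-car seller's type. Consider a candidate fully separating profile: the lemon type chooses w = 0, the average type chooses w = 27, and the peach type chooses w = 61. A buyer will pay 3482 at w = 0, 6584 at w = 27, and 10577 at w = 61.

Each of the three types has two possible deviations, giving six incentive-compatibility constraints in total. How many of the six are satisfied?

3

Lemon (own payoff 3482): to w=27 gives 6584 − 412×27 = -4540 → no gain ✓; to w=61 gives 10577 − 412×61 = -14555 → no gain ✓.
Peach (own payoff 10577 − 197×61 = -1440): to w=0 gives 3482 → profitable ✗; to w=27 gives 6584 − 197×27 = 1265 → profitable ✗.
Average (own payoff 6584 − 337×27 = -2515): to w=0 gives 3482 → profitable ✗; to w=61 gives 10577 − 337×61 = -9980 → no gain ✓.
3 of the 6 constraints hold; not an equilibrium.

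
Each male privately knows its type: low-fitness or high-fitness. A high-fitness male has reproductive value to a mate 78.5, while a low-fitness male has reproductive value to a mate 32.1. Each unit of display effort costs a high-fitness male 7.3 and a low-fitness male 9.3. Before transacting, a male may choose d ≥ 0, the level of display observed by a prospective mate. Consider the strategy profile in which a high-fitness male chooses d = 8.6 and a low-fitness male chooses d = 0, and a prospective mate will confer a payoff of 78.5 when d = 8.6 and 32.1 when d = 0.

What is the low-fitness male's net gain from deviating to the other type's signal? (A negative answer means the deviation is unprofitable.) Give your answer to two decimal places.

Playing d = 0 the low-fitness male receives 32.1.
Deviating to d = 8.6 brings payment 78.5 at cost 9.3 × 8.6 = 79.98, netting -1.48.
Gain from deviating: -1.48 − 32.1 = -33.58.
The gain is negative, so the low-fitness type's incentive-compatibility constraint is satisfied.

-33.58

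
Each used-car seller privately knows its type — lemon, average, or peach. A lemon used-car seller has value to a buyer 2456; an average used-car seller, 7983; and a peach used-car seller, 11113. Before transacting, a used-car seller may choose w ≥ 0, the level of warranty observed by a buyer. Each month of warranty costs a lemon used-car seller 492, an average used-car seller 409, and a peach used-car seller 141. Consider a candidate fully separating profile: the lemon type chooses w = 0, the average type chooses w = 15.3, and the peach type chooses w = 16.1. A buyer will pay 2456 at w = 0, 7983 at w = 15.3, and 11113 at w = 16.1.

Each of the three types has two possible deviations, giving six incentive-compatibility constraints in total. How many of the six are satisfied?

3

Average (own payoff 7983 − 409×15.3 = 1725.3): to w=0 gives 2456 → profitable ✗; to w=16.1 gives 11113 − 409×16.1 = 4528.1 → profitable ✗.
Lemon (own payoff 2456): to w=15.3 gives 7983 − 492×15.3 = 455.4 → no gain ✓; to w=16.1 gives 11113 − 492×16.1 = 3191.8 → profitable ✗.
Peach (own payoff 11113 − 141×16.1 = 8842.9): to w=0 gives 2456 → no gain ✓; to w=15.3 gives 7983 − 141×15.3 = 5825.7 → no gain ✓.
3 of the 6 constraints hold; not an equilibrium.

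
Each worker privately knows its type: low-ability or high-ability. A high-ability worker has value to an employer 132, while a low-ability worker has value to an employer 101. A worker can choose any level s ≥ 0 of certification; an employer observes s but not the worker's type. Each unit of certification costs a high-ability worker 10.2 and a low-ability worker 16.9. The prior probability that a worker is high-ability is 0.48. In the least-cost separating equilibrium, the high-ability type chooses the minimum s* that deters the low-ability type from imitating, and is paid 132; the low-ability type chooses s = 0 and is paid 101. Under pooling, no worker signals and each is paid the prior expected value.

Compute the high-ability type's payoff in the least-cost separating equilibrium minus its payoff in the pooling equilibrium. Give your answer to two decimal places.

Least-cost separating signal: s* solves 101 = 132 − 16.9·s*, so s* = (132 − 101)/16.9 ≈ 1.8343.
High-ability type's separating payoff: 132 − 10.2 × s* = 132 − 10.2 × (132 − 101)/16.9 = 132 − 316.2/16.9 ≈ 113.2899.
Pooling payoff: 0.48 × 132 + 0.52 × 101 = 115.88.
Difference: 113.2899 − 115.88 = -2.5901, i.e. -2.59 to two decimal places.
The high-ability type would prefer the pooling outcome.

-2.59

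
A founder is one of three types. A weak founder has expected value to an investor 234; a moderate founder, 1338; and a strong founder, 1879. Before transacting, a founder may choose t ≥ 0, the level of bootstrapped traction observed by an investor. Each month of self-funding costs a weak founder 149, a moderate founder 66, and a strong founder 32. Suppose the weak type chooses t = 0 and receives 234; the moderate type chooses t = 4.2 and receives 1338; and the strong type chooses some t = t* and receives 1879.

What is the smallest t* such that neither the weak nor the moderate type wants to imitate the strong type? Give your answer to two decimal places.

12.40

Moderate type (on-path payoff 1338 − 66×4.2 = 1060.8) won't mimic when 1060.8 ≥ 1879 − 66·t*, i.e. t* ≥ 12.40.
Weak type (on-path payoff 234) won't mimic when 234 ≥ 1879 − 149·t*, i.e. t* ≥ 11.04.
Both must hold, so t* = max(11.04, 12.40) = 12.40. The moderate type's constraint binds.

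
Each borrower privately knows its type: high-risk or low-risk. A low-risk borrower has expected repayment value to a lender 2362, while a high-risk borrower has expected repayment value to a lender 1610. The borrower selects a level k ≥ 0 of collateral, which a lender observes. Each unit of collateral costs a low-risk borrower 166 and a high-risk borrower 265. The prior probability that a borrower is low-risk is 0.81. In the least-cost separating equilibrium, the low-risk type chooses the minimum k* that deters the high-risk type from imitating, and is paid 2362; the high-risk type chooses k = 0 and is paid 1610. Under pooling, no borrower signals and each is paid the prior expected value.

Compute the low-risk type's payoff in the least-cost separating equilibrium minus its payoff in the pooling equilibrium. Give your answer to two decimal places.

-328.18

Least-cost separating signal: k* solves 1610 = 2362 − 265·k*, so k* = (2362 − 1610)/265 ≈ 2.8377.
Low-risk type's separating payoff: 2362 − 166 × k* = 2362 − 166 × (2362 − 1610)/265 = 2362 − 124832/265 ≈ 1890.9358.
Pooling payoff: 0.81 × 2362 + 0.19 × 1610 = 2219.12.
Difference: 1890.9358 − 2219.12 = -328.1842, i.e. -328.18 to two decimal places.
The low-risk type would prefer the pooling outcome.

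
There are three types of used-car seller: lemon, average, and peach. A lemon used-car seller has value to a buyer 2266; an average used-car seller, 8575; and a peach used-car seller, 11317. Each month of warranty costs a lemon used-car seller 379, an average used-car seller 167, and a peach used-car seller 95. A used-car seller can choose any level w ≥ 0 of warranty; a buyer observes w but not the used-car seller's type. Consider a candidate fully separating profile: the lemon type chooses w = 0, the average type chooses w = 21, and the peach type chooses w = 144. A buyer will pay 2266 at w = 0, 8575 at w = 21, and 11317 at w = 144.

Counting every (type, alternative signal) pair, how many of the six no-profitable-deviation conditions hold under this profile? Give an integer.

Lemon (own payoff 2266): to w=21 gives 8575 − 379×21 = 616 → no gain ✓; to w=144 gives 11317 − 379×144 = -43259 → no gain ✓.
Average (own payoff 8575 − 167×21 = 5068): to w=0 gives 2266 → no gain ✓; to w=144 gives 11317 − 167×144 = -12731 → no gain ✓.
Peach (own payoff 11317 − 95×144 = -2363): to w=0 gives 2266 → profitable ✗; to w=21 gives 8575 − 95×21 = 6580 → profitable ✗.
4 of the 6 constraints hold; not an equilibrium.

4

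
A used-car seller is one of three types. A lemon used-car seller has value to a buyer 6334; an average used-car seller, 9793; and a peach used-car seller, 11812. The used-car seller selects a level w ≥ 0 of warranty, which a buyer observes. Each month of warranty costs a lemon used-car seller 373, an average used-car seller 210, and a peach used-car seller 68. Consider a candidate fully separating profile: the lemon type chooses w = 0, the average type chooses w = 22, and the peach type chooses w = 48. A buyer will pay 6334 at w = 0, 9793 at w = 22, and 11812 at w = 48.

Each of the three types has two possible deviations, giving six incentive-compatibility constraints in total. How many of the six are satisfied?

5

Peach (own payoff 11812 − 68×48 = 8548): to w=0 gives 6334 → no gain ✓; to w=22 gives 9793 − 68×22 = 8297 → no gain ✓.
Average (own payoff 9793 − 210×22 = 5173): to w=0 gives 6334 → profitable ✗; to w=48 gives 11812 − 210×48 = 1732 → no gain ✓.
Lemon (own payoff 6334): to w=22 gives 9793 − 373×22 = 1587 → no gain ✓; to w=48 gives 11812 − 373×48 = -6092 → no gain ✓.
5 of the 6 constraints hold; not an equilibrium.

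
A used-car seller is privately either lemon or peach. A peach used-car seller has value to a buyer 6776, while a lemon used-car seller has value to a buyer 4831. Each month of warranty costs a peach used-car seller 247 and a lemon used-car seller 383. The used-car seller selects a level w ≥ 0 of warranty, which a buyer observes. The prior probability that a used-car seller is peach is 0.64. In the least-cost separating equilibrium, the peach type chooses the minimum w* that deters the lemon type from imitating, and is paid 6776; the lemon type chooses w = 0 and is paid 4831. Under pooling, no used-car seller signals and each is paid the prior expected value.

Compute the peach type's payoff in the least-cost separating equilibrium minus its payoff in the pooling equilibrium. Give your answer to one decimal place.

-554.1

Least-cost separating signal: w* solves 4831 = 6776 − 383·w*, so w* = (6776 − 4831)/383 ≈ 5.0783.
Peach type's separating payoff: 6776 − 247 × w* = 6776 − 247 × (6776 − 4831)/383 = 6776 − 480415/383 ≈ 5521.653.
Pooling payoff: 0.64 × 6776 + 0.36 × 4831 = 6075.8.
Difference: 5521.653 − 6075.8 = -554.147, i.e. -554.1 to one decimal place.
The peach type would prefer the pooling outcome.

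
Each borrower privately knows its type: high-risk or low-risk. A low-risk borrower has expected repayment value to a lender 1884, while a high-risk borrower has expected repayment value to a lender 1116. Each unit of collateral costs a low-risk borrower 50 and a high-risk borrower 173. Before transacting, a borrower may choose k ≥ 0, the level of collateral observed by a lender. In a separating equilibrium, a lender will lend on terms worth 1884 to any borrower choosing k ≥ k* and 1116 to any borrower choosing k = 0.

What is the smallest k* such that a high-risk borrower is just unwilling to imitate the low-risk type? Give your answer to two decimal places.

4.44

A high-risk borrower choosing k = 0 receives 1116.
Imitating at k* instead would pay 1884 at cost 173·k*, netting 1884 − 173·k*.
Indifference: 1116 = 1884 − 173·k*, so k* = (1884 − 1116) / 173 ≈ 4.44.
At k* the high-risk type's incentive constraint just binds; the low-risk type strictly prefers k* since its per-unit cost is lower.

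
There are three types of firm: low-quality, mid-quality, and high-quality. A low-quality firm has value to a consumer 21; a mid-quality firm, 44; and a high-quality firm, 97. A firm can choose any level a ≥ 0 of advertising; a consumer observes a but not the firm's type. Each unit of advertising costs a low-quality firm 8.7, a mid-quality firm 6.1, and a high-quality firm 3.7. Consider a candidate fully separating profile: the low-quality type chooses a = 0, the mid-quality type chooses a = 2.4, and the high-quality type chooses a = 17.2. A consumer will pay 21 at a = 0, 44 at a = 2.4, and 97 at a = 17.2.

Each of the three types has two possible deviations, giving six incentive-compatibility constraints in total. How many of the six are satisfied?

4

Low-quality (own payoff 21): to a=2.4 gives 44 − 8.7×2.4 = 23.12 → profitable ✗; to a=17.2 gives 97 − 8.7×17.2 = -52.64 → no gain ✓.
Mid-quality (own payoff 44 − 6.1×2.4 = 29.36): to a=0 gives 21 → no gain ✓; to a=17.2 gives 97 − 6.1×17.2 = -7.92 → no gain ✓.
High-quality (own payoff 97 − 3.7×17.2 = 33.36): to a=0 gives 21 → no gain ✓; to a=2.4 gives 44 − 3.7×2.4 = 35.12 → profitable ✗.
4 of the 6 constraints hold; not an equilibrium.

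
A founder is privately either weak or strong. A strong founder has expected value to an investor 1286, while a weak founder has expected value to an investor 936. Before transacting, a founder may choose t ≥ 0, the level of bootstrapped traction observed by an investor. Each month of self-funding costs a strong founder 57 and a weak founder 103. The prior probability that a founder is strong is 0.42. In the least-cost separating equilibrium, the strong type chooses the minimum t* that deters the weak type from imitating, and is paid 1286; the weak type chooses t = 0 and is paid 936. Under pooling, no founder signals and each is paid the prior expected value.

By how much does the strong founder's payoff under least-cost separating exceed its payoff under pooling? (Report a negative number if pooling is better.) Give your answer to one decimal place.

9.3

Least-cost separating signal: t* solves 936 = 1286 − 103·t*, so t* = (1286 − 936)/103 ≈ 3.3981.
Strong type's separating payoff: 1286 − 57 × t* = 1286 − 57 × (1286 − 936)/103 = 1286 − 19950/103 ≈ 1092.311.
Pooling payoff: 0.42 × 1286 + 0.58 × 936 = 1083.
Difference: 1092.311 − 1083 = 9.311, i.e. 9.3 to one decimal place.
The strong type prefers to separate.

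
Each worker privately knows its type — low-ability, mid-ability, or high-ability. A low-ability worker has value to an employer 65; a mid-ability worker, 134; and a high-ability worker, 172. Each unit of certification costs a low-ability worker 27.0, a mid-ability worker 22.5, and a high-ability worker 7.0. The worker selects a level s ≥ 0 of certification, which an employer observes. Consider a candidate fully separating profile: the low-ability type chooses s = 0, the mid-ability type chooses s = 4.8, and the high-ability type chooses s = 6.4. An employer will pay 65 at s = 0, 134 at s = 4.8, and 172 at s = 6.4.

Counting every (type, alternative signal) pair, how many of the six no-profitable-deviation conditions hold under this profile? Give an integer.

4

Low-ability (own payoff 65): to s=4.8 gives 134 − 27.0×4.8 = 4.4 → no gain ✓; to s=6.4 gives 172 − 27.0×6.4 = -0.8 → no gain ✓.
High-ability (own payoff 172 − 7.0×6.4 = 127.2): to s=0 gives 65 → no gain ✓; to s=4.8 gives 134 − 7.0×4.8 = 100.4 → no gain ✓.
Mid-ability (own payoff 134 − 22.5×4.8 = 26): to s=0 gives 65 → profitable ✗; to s=6.4 gives 172 − 22.5×6.4 = 28 → profitable ✗.
4 of the 6 constraints hold; not an equilibrium.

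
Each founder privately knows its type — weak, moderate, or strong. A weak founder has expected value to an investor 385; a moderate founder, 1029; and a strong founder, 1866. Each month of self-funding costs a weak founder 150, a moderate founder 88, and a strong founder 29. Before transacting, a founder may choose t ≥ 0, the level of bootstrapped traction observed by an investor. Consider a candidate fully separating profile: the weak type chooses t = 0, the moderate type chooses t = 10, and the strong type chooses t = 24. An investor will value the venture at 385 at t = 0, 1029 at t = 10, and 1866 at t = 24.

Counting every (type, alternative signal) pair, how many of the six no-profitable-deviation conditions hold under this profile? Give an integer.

5

Strong (own payoff 1866 − 29×24 = 1170): to t=0 gives 385 → no gain ✓; to t=10 gives 1029 − 29×10 = 739 → no gain ✓.
Weak (own payoff 385): to t=10 gives 1029 − 150×10 = -471 → no gain ✓; to t=24 gives 1866 − 150×24 = -1734 → no gain ✓.
Moderate (own payoff 1029 − 88×10 = 149): to t=0 gives 385 → profitable ✗; to t=24 gives 1866 − 88×24 = -246 → no gain ✓.
5 of the 6 constraints hold; not an equilibrium.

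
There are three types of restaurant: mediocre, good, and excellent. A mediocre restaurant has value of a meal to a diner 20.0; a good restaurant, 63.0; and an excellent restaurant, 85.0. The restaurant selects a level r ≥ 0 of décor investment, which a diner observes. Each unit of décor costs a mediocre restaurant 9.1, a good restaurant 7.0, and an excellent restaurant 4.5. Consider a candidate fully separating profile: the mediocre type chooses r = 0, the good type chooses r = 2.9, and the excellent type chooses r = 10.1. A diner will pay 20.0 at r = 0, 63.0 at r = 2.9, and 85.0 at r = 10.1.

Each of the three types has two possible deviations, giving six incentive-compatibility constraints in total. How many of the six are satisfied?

4

Excellent (own payoff 85.0 − 4.5×10.1 = 39.55): to r=0 gives 20.0 → no gain ✓; to r=2.9 gives 63.0 − 4.5×2.9 = 49.95 → profitable ✗.
Mediocre (own payoff 20.0): to r=2.9 gives 63.0 − 9.1×2.9 = 36.61 → profitable ✗; to r=10.1 gives 85.0 − 9.1×10.1 = -6.91 → no gain ✓.
Good (own payoff 63.0 − 7.0×2.9 = 42.7): to r=0 gives 20.0 → no gain ✓; to r=10.1 gives 85.0 − 7.0×10.1 = 14.3 → no gain ✓.
4 of the 6 constraints hold; not an equilibrium.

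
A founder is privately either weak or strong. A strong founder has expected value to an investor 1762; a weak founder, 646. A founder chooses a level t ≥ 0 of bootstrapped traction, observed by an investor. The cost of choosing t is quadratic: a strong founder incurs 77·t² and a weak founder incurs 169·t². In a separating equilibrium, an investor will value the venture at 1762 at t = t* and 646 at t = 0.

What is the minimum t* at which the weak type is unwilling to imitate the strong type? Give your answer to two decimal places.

The weak type at t = 0 receives 646; imitating at t* yields 1762 − 169·t*².
Indifference: 646 = 1762 − 169·t*², so t*² = (1762 − 646) / 169 ≈ 6.6036.
t* = √6.6036 ≈ 2.57.

2.57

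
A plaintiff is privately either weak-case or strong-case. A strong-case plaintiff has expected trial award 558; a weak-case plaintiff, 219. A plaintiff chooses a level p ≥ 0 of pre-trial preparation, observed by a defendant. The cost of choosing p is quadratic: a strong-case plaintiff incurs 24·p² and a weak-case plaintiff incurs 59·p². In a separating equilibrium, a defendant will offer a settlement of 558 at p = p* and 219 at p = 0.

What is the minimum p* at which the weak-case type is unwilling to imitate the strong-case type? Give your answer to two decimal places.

The weak-case type at p = 0 receives 219; imitating at p* yields 558 − 59·p*².
Indifference: 219 = 558 − 59·p*², so p*² = (558 − 219) / 59 ≈ 5.7458.
p* = √5.7458 ≈ 2.40.

2.40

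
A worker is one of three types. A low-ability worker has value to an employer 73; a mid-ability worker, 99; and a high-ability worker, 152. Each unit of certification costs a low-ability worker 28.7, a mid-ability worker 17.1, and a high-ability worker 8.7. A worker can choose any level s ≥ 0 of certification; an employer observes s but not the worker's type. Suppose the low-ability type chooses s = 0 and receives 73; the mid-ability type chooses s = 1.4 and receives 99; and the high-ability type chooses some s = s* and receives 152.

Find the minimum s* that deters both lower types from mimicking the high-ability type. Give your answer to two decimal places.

4.50

Low-ability type (on-path payoff 73) won't mimic when 73 ≥ 152 − 28.7·s*, i.e. s* ≥ 2.75.
Mid-ability type (on-path payoff 99 − 17.1×1.4 = 75.06) won't mimic when 75.06 ≥ 152 − 17.1·s*, i.e. s* ≥ 4.50.
Both must hold, so s* = max(2.75, 4.50) = 4.50. The mid-ability type's constraint binds.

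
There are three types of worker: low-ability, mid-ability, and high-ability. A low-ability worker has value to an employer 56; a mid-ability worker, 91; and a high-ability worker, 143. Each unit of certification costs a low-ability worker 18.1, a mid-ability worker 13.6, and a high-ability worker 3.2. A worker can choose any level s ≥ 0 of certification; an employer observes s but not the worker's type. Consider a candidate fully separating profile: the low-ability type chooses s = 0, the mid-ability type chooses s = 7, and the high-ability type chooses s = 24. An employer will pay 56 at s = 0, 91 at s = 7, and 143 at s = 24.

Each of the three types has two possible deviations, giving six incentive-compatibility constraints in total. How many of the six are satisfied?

Mid-ability (own payoff 91 − 13.6×7 = -4.2): to s=0 gives 56 → profitable ✗; to s=24 gives 143 − 13.6×24 = -183.4 → no gain ✓.
Low-ability (own payoff 56): to s=7 gives 91 − 18.1×7 = -35.7 → no gain ✓; to s=24 gives 143 − 18.1×24 = -291.4 → no gain ✓.
High-ability (own payoff 143 − 3.2×24 = 66.2): to s=0 gives 56 → no gain ✓; to s=7 gives 91 − 3.2×7 = 68.6 → profitable ✗.
4 of the 6 constraints hold; not an equilibrium.

4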